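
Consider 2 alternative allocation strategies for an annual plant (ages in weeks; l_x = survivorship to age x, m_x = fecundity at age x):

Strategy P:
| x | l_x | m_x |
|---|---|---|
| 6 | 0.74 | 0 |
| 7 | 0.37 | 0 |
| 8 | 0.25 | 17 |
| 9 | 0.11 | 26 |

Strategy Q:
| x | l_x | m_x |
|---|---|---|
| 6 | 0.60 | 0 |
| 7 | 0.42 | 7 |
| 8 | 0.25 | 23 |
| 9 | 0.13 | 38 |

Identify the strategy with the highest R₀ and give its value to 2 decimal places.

Strategy P: R₀ = 0.74×0 + 0.37×0 + 0.25×17 + 0.11×26 = 7.1100
Strategy Q: R₀ = 0.60×0 + 0.42×7 + 0.25×23 + 0.13×38 = 13.6300
Highest R₀: strategy Q with 13.6300.

13.63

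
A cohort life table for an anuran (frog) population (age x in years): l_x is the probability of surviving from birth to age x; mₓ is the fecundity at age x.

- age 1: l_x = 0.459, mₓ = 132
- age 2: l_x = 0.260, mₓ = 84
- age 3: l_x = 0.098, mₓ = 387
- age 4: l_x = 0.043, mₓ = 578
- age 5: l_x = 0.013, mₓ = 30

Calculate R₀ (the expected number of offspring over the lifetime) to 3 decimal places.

R₀ = Σ l_x mₓ:
  age 1: 0.459 × 132 = 60.5880
  age 2: 0.260 × 84 = 21.8400
  age 3: 0.098 × 387 = 37.9260
  age 4: 0.043 × 578 = 24.8540
  age 5: 0.013 × 30 = 0.3900
R₀ = 60.5880 + 21.8400 + 37.9260 + 24.8540 + 0.3900 = 145.5980

145.598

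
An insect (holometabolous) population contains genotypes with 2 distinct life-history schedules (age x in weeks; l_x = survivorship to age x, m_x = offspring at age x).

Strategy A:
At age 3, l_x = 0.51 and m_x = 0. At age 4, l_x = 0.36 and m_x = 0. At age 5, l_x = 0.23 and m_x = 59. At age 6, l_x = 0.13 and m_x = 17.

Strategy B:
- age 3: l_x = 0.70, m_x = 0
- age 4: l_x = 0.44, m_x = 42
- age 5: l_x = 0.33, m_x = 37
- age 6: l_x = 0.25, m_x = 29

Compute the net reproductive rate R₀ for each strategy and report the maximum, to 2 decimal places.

Strategy A: R₀ = 0.51×0 + 0.36×0 + 0.23×59 + 0.13×17 = 15.7800
Strategy B: R₀ = 0.70×0 + 0.44×42 + 0.33×37 + 0.25×29 = 37.9400
Highest R₀: strategy B with 37.9400.

37.94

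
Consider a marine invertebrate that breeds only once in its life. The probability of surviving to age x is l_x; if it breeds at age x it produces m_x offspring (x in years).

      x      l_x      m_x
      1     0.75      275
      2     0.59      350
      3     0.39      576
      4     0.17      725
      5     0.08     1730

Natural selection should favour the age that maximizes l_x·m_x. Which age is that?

3

Expected offspring if breeding at age x = l_x × m_x:
  age 1: 0.75 × 275 = 206.250
  age 2: 0.59 × 350 = 206.500
  age 3: 0.39 × 576 = 224.640
  age 4: 0.17 × 725 = 123.250
  age 5: 0.08 × 1730 = 138.400
Maximum at age 3 (224.640).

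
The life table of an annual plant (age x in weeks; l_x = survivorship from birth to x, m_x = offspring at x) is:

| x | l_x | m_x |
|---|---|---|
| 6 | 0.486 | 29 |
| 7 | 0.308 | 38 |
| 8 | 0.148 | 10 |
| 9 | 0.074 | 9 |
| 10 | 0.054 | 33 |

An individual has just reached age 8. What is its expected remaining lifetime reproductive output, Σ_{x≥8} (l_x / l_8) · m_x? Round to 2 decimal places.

l_8 = 0.148. Conditional survival from age 8 to x is l_x / l_8.
  x=8: (0.148/0.148) × 10 = 10.0000
  x=9: (0.074/0.148) × 9 = 4.5000
  x=10: (0.054/0.148) × 33 = 12.0405
Sum = 10.0000 + 4.5000 + 12.0405 = 26.5405

26.54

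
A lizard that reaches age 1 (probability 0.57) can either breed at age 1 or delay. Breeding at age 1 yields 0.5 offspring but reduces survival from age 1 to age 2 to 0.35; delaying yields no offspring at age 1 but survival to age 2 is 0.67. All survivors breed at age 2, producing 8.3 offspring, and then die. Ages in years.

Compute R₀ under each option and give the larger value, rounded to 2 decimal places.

breed at age 1: R₀ = 0.57 × (0.5 + 0.35 × 8.3) = 0.57 × 3.4050 = 1.9408
delay to age 2: R₀ = 0.57 × (0.67 × 8.3) = 0.57 × 5.5610 = 3.1698
Higher: delay to age 2 (3.1698).

3.17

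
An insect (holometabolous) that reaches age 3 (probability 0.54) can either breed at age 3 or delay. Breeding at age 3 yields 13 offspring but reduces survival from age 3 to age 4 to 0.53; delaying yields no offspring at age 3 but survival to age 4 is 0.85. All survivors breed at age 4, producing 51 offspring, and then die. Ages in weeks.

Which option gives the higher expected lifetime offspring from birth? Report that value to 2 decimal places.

breed at age 3: R₀ = 0.54 × (13 + 0.53 × 51) = 0.54 × 40.0300 = 21.6162
delay to age 4: R₀ = 0.54 × (0.85 × 51) = 0.54 × 43.3500 = 23.4090
Higher: delay to age 4 (23.4090).

23.41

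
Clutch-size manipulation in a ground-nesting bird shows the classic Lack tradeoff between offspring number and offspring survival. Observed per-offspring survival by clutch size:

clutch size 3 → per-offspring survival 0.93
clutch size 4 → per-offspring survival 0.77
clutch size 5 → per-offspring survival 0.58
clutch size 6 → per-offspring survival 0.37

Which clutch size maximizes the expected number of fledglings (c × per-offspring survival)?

Expected fledglings = c × s(c):
  c=3: 3 × 0.93 = 2.790
  c=4: 4 × 0.77 = 3.080
  c=5: 5 × 0.58 = 2.900
  c=6: 6 × 0.37 = 2.220
Maximum at c = 4 (3.080 fledglings).

4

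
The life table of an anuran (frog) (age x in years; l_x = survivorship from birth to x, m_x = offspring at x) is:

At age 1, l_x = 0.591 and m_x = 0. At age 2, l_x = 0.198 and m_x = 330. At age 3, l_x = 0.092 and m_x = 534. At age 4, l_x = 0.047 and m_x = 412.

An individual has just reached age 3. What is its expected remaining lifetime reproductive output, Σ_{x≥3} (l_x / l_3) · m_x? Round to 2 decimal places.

l_3 = 0.092. Conditional survival from age 3 to x is l_x / l_3.
  x=3: (0.092/0.092) × 534 = 534.0000
  x=4: (0.047/0.092) × 412 = 210.4783
Sum = 534.0000 + 210.4783 = 744.4783

744.48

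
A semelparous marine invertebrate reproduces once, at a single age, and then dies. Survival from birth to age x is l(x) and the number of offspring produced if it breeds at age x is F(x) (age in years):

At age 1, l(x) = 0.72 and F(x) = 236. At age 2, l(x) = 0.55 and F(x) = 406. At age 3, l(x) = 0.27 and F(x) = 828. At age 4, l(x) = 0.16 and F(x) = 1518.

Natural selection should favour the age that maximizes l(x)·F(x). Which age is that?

4

Expected offspring if breeding at age x = l(x) × F(x):
  age 1: 0.72 × 236 = 169.920
  age 2: 0.55 × 406 = 223.300
  age 3: 0.27 × 828 = 223.560
  age 4: 0.16 × 1518 = 242.880
Maximum at age 4 (242.880).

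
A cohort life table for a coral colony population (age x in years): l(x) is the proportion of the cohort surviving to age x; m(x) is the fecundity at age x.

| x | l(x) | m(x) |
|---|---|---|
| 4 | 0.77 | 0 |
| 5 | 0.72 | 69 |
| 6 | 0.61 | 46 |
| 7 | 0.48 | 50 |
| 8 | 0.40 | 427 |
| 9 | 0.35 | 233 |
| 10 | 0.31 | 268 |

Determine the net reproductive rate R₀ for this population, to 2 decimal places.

R₀ = Σ l(x) m(x):
  age 4: 0.77 × 0 = 0.0000
  age 5: 0.72 × 69 = 49.6800
  age 6: 0.61 × 46 = 28.0600
  age 7: 0.48 × 50 = 24.0000
  age 8: 0.40 × 427 = 170.8000
  age 9: 0.35 × 233 = 81.5500
  age 10: 0.31 × 268 = 83.0800
R₀ = 0.0000 + 49.6800 + 28.0600 + 24.0000 + 170.8000 + 81.5500 + 83.0800 = 437.1700

437.17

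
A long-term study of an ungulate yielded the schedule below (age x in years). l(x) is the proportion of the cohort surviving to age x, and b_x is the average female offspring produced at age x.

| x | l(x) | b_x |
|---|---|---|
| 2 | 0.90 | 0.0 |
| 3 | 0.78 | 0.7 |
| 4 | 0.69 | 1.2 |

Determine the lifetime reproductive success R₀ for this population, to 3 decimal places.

R₀ = Σ l(x) b_x:
  age 2: 0.90 × 0.0 = 0.0000
  age 3: 0.78 × 0.7 = 0.5460
  age 4: 0.69 × 1.2 = 0.8280
R₀ = 0.0000 + 0.5460 + 0.8280 = 1.3740

1.374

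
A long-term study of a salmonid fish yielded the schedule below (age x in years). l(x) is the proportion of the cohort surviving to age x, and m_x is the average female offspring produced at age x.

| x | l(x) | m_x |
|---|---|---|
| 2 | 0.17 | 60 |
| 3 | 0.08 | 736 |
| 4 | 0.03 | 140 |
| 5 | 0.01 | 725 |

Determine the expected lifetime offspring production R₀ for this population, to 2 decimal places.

80.53

R₀ = Σ l(x) m_x:
  age 2: 0.17 × 60 = 10.2000
  age 3: 0.08 × 736 = 58.8800
  age 4: 0.03 × 140 = 4.2000
  age 5: 0.01 × 725 = 7.2500
R₀ = 10.2000 + 58.8800 + 4.2000 + 7.2500 = 80.5300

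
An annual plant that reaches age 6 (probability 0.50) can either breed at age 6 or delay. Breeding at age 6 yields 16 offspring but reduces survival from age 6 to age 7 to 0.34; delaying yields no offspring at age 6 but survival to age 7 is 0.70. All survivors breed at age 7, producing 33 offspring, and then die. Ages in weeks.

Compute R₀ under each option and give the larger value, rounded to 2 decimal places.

breed at age 6: R₀ = 0.50 × (16 + 0.34 × 33) = 0.50 × 27.2200 = 13.6100
delay to age 7: R₀ = 0.50 × (0.70 × 33) = 0.50 × 23.1000 = 11.5500
Higher: breed at age 6 (13.6100).

13.61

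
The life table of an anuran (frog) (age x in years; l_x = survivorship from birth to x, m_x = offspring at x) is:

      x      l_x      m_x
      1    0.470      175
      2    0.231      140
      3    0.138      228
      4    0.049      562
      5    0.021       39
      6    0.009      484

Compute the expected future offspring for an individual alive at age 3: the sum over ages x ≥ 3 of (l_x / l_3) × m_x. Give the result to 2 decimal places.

l_3 = 0.138. Conditional survival from age 3 to x is l_x / l_3.
  x=3: (0.138/0.138) × 228 = 228.0000
  x=4: (0.049/0.138) × 562 = 199.5507
  x=5: (0.021/0.138) × 39 = 5.9348
  x=6: (0.009/0.138) × 484 = 31.5652
Sum = 228.0000 + 199.5507 + 5.9348 + 31.5652 = 465.0507

465.05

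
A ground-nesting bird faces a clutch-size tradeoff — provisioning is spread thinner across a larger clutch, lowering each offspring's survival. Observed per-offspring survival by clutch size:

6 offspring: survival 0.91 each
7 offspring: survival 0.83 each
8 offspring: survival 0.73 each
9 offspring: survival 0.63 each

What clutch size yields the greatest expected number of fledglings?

Expected fledglings = c × s(c):
  c=6: 6 × 0.91 = 5.460
  c=7: 7 × 0.83 = 5.810
  c=8: 8 × 0.73 = 5.840
  c=9: 9 × 0.63 = 5.670
Maximum at c = 8 (5.840 fledglings).

8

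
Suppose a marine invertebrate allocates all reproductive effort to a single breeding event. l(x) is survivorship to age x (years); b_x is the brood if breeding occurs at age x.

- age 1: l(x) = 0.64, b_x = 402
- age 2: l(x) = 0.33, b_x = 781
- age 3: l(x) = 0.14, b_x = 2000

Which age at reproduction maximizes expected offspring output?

3

Expected offspring if breeding at age x = l(x) × b_x:
  age 1: 0.64 × 402 = 257.280
  age 2: 0.33 × 781 = 257.730
  age 3: 0.14 × 2000 = 280.000
Maximum at age 3 (280.000).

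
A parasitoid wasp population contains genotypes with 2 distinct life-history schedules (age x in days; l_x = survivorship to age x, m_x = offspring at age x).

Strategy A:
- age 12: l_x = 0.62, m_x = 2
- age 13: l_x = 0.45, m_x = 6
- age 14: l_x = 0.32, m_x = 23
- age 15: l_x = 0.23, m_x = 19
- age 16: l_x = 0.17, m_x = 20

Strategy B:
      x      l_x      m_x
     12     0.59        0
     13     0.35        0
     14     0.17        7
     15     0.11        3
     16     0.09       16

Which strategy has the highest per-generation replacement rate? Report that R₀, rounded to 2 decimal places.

19.07

Strategy A: R₀ = 0.62×2 + 0.45×6 + 0.32×23 + 0.23×19 + 0.17×20 = 19.0700
Strategy B: R₀ = 0.59×0 + 0.35×0 + 0.17×7 + 0.11×3 + 0.09×16 = 2.9600
Highest R₀: strategy A with 19.0700.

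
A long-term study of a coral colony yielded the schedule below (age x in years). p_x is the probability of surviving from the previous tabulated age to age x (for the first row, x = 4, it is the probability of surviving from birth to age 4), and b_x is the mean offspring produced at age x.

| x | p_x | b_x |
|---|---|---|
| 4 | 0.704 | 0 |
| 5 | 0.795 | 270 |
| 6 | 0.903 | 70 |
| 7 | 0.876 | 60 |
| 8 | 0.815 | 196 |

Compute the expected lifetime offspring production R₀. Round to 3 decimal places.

Survivorship from birth: l_x = p_4·p_5·…·p_x.
  l_4 = 0.70400
  l_5 = 0.55968
  l_6 = 0.50539
  l_7 = 0.44272
  l_8 = 0.36082
R₀ = Σ l_x b_x:
  age 4: 0.70400 × 0 = 0.0000
  age 5: 0.55968 × 270 = 151.1136
  age 6: 0.50539 × 70 = 35.3773
  age 7: 0.44272 × 60 = 26.5632
  age 8: 0.36082 × 196 = 70.7207
R₀ = 0.0000 + 151.1136 + 35.3773 + 26.5632 + 70.7207 = 283.7748

283.775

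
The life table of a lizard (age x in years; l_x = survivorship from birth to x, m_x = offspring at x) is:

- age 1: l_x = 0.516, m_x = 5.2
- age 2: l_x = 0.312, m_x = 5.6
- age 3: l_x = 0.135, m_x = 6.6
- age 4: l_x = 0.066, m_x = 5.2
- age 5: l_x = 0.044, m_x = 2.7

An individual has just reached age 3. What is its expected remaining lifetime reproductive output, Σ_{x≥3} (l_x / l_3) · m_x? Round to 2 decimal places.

10.02

l_3 = 0.135. Conditional survival from age 3 to x is l_x / l_3.
  x=3: (0.135/0.135) × 6.6 = 6.6000
  x=4: (0.066/0.135) × 5.2 = 2.5422
  x=5: (0.044/0.135) × 2.7 = 0.8800
Sum = 6.6000 + 2.5422 + 0.8800 = 10.0222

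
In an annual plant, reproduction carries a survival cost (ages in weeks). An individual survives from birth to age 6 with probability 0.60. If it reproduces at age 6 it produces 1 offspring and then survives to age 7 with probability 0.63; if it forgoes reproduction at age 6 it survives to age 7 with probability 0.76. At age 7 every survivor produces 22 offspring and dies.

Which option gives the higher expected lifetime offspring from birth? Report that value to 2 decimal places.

10.03

breed at age 6: R₀ = 0.60 × (1 + 0.63 × 22) = 0.60 × 14.8600 = 8.9160
delay to age 7: R₀ = 0.60 × (0.76 × 22) = 0.60 × 16.7200 = 10.0320
Higher: delay to age 7 (10.0320).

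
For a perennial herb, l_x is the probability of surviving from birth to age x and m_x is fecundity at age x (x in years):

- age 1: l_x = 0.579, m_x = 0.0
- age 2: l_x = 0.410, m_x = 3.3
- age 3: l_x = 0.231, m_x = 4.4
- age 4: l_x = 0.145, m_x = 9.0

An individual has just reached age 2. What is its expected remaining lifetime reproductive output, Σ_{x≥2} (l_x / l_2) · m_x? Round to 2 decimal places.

8.96

l_2 = 0.410. Conditional survival from age 2 to x is l_x / l_2.
  x=2: (0.410/0.410) × 3.3 = 3.3000
  x=3: (0.231/0.410) × 4.4 = 2.4790
  x=4: (0.145/0.410) × 9.0 = 3.1829
Sum = 3.3000 + 2.4790 + 3.1829 = 8.9620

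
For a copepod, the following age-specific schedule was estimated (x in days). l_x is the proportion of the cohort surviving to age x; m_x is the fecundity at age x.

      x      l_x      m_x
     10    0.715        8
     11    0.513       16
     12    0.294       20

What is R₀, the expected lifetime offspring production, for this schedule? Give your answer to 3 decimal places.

19.808

R₀ = Σ l_x m_x:
  age 10: 0.715 × 8 = 5.7200
  age 11: 0.513 × 16 = 8.2080
  age 12: 0.294 × 20 = 5.8800
R₀ = 5.7200 + 8.2080 + 5.8800 = 19.8080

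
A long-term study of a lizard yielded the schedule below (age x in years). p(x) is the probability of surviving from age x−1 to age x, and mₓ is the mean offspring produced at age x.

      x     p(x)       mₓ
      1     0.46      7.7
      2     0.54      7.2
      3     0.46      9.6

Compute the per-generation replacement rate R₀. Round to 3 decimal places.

Survivorship from birth: l_x = p_1·p_2·…·p_x.
  l_1 = 0.46000
  l_2 = 0.24840
  l_3 = 0.11426
R₀ = Σ l_x mₓ:
  age 1: 0.46000 × 7.7 = 3.5420
  age 2: 0.24840 × 7.2 = 1.7885
  age 3: 0.11426 × 9.6 = 1.0969
R₀ = 3.5420 + 1.7885 + 1.0969 = 6.4274

6.427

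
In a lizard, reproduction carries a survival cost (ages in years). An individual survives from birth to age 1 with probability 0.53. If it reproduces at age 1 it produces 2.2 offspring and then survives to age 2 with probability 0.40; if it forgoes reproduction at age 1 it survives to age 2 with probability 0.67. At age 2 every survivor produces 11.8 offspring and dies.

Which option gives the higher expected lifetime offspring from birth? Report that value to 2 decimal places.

4.19

breed at age 1: R₀ = 0.53 × (2.2 + 0.40 × 11.8) = 0.53 × 6.9200 = 3.6676
delay to age 2: R₀ = 0.53 × (0.67 × 11.8) = 0.53 × 7.9060 = 4.1902
Higher: delay to age 2 (4.1902).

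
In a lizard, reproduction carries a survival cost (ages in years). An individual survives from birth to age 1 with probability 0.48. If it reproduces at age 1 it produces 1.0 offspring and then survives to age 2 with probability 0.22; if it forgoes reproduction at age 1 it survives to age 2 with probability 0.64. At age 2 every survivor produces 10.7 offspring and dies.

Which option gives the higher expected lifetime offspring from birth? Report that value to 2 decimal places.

breed at age 1: R₀ = 0.48 × (1.0 + 0.22 × 10.7) = 0.48 × 3.3540 = 1.6099
delay to age 2: R₀ = 0.48 × (0.64 × 10.7) = 0.48 × 6.8480 = 3.2870
Higher: delay to age 2 (3.2870).

3.29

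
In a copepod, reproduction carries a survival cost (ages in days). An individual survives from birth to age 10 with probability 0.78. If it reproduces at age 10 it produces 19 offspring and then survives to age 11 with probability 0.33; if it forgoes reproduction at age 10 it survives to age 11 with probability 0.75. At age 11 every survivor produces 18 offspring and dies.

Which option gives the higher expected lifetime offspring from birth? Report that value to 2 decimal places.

breed at age 10: R₀ = 0.78 × (19 + 0.33 × 18) = 0.78 × 24.9400 = 19.4532
delay to age 11: R₀ = 0.78 × (0.75 × 18) = 0.78 × 13.5000 = 10.5300
Higher: breed at age 10 (19.4532).

19.45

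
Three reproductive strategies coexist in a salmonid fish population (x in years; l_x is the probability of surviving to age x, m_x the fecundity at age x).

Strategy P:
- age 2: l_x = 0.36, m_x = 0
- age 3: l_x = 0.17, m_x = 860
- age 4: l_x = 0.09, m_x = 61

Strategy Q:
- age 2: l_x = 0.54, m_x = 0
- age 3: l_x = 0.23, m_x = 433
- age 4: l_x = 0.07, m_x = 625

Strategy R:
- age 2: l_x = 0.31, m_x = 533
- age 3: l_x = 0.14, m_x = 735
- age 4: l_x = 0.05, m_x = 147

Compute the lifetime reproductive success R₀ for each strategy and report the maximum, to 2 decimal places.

275.48

Strategy P: R₀ = 0.36×0 + 0.17×860 + 0.09×61 = 151.6900
Strategy Q: R₀ = 0.54×0 + 0.23×433 + 0.07×625 = 143.3400
Strategy R: R₀ = 0.31×533 + 0.14×735 + 0.05×147 = 275.4800
Highest R₀: strategy R with 275.4800.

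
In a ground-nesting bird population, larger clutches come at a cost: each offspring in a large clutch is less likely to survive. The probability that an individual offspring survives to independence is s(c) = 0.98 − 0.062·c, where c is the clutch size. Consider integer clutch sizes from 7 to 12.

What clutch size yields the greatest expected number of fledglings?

Expected fledglings = c × s(c):
  c=7: 7 × 0.546 = 3.822
  c=8: 8 × 0.484 = 3.872
  c=9: 9 × 0.422 = 3.798
  c=10: 10 × 0.360 = 3.600
  c=11: 11 × 0.298 = 3.278
  c=12: 12 × 0.236 = 2.832
Maximum at c = 8 (3.872 fledglings).

8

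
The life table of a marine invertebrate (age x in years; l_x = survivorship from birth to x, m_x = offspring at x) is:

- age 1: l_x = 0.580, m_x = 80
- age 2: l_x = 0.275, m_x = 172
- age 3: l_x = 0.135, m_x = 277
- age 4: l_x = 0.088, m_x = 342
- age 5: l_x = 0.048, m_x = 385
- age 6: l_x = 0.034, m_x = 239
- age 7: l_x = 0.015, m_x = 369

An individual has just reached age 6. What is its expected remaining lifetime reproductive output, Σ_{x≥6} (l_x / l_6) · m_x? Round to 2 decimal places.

l_6 = 0.034. Conditional survival from age 6 to x is l_x / l_6.
  x=6: (0.034/0.034) × 239 = 239.0000
  x=7: (0.015/0.034) × 369 = 162.7941
Sum = 239.0000 + 162.7941 = 401.7941

401.79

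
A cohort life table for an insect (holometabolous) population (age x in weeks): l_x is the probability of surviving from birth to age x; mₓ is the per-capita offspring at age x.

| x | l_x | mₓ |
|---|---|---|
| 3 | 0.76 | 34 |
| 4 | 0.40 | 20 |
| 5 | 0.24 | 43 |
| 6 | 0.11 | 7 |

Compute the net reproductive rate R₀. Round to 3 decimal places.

44.930

R₀ = Σ l_x mₓ:
  age 3: 0.76 × 34 = 25.8400
  age 4: 0.40 × 20 = 8.0000
  age 5: 0.24 × 43 = 10.3200
  age 6: 0.11 × 7 = 0.7700
R₀ = 25.8400 + 8.0000 + 10.3200 + 0.7700 = 44.9300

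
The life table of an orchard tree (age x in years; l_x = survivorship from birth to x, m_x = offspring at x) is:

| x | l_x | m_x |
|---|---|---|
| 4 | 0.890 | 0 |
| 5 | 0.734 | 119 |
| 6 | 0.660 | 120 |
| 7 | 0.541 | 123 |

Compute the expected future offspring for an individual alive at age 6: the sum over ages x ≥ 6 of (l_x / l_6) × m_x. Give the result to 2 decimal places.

220.82

l_6 = 0.660. Conditional survival from age 6 to x is l_x / l_6.
  x=6: (0.660/0.660) × 120 = 120.0000
  x=7: (0.541/0.660) × 123 = 100.8227
Sum = 120.0000 + 100.8227 = 220.8227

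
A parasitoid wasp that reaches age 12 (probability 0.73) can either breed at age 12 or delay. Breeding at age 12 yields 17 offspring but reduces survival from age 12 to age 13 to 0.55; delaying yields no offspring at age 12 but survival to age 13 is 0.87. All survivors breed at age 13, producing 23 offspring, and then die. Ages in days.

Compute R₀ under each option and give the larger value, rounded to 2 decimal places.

breed at age 12: R₀ = 0.73 × (17 + 0.55 × 23) = 0.73 × 29.6500 = 21.6445
delay to age 13: R₀ = 0.73 × (0.87 × 23) = 0.73 × 20.0100 = 14.6073
Higher: breed at age 12 (21.6445).

21.64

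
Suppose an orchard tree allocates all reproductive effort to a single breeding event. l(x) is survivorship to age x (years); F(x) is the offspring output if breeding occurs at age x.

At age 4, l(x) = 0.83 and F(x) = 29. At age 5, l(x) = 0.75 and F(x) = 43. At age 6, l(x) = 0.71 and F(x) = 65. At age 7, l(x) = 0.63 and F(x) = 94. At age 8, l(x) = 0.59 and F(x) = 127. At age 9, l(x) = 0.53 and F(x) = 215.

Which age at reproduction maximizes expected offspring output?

Expected offspring if breeding at age x = l(x) × F(x):
  age 4: 0.83 × 29 = 24.070
  age 5: 0.75 × 43 = 32.250
  age 6: 0.71 × 65 = 46.150
  age 7: 0.63 × 94 = 59.220
  age 8: 0.59 × 127 = 74.930
  age 9: 0.53 × 215 = 113.950
Maximum at age 9 (113.950).

9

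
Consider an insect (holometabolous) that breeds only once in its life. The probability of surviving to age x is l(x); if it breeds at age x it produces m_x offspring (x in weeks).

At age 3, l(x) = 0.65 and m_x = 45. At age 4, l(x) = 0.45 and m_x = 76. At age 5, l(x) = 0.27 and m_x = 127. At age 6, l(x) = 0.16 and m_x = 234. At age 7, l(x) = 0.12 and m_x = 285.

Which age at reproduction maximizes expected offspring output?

6

Expected offspring if breeding at age x = l(x) × m_x:
  age 3: 0.65 × 45 = 29.250
  age 4: 0.45 × 76 = 34.200
  age 5: 0.27 × 127 = 34.290
  age 6: 0.16 × 234 = 37.440
  age 7: 0.12 × 285 = 34.200
Maximum at age 6 (37.440).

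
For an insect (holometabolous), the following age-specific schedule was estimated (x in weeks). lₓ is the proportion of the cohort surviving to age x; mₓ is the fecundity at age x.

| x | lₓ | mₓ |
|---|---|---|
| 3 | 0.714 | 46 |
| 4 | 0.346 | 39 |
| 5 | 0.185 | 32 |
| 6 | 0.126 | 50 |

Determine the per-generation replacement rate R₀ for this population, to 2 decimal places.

58.56

R₀ = Σ lₓ mₓ:
  age 3: 0.714 × 46 = 32.8440
  age 4: 0.346 × 39 = 13.4940
  age 5: 0.185 × 32 = 5.9200
  age 6: 0.126 × 50 = 6.3000
R₀ = 32.8440 + 13.4940 + 5.9200 + 6.3000 = 58.5580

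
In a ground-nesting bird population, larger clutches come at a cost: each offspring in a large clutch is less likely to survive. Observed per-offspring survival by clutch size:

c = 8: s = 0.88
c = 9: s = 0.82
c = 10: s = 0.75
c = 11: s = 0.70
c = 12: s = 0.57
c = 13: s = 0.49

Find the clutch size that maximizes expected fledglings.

Expected fledglings = c × s(c):
  c=8: 8 × 0.88 = 7.040
  c=9: 9 × 0.82 = 7.380
  c=10: 10 × 0.75 = 7.500
  c=11: 11 × 0.70 = 7.700
  c=12: 12 × 0.57 = 6.840
  c=13: 13 × 0.49 = 6.370
Maximum at c = 11 (7.700 fledglings).

11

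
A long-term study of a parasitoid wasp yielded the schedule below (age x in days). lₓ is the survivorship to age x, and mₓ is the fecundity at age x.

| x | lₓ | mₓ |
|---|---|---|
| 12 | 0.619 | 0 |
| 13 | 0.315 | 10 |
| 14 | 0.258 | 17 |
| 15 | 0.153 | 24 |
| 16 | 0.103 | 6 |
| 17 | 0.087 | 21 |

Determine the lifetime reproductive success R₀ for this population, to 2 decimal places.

13.65

R₀ = Σ lₓ mₓ:
  age 12: 0.619 × 0 = 0.0000
  age 13: 0.315 × 10 = 3.1500
  age 14: 0.258 × 17 = 4.3860
  age 15: 0.153 × 24 = 3.6720
  age 16: 0.103 × 6 = 0.6180
  age 17: 0.087 × 21 = 1.8270
R₀ = 0.0000 + 3.1500 + 4.3860 + 3.6720 + 0.6180 + 1.8270 = 13.6530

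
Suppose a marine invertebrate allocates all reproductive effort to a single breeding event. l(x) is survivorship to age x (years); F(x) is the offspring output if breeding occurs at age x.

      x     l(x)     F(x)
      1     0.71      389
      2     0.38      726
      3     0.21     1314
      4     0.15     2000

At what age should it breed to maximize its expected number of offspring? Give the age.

Expected offspring if breeding at age x = l(x) × F(x):
  age 1: 0.71 × 389 = 276.190
  age 2: 0.38 × 726 = 275.880
  age 3: 0.21 × 1314 = 275.940
  age 4: 0.15 × 2000 = 300.000
Maximum at age 4 (300.000).

4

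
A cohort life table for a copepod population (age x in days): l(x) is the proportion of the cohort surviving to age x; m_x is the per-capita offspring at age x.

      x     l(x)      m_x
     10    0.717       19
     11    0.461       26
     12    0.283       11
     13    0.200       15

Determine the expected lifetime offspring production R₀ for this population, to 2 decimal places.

R₀ = Σ l(x) m_x:
  age 10: 0.717 × 19 = 13.6230
  age 11: 0.461 × 26 = 11.9860
  age 12: 0.283 × 11 = 3.1130
  age 13: 0.200 × 15 = 3.0000
R₀ = 13.6230 + 11.9860 + 3.1130 + 3.0000 = 31.7220

31.72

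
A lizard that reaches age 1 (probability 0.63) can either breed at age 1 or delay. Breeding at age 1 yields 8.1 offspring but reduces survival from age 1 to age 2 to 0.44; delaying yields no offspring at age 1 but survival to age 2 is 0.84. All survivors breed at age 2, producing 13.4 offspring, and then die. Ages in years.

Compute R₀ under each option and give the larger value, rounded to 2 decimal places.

breed at age 1: R₀ = 0.63 × (8.1 + 0.44 × 13.4) = 0.63 × 13.9960 = 8.8175
delay to age 2: R₀ = 0.63 × (0.84 × 13.4) = 0.63 × 11.2560 = 7.0913
Higher: breed at age 1 (8.8175).

8.82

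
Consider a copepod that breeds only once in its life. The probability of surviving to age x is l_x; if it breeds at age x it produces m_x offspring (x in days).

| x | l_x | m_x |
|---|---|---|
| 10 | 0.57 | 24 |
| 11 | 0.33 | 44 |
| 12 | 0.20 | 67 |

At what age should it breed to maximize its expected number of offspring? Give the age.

11

Expected offspring if breeding at age x = l_x × m_x:
  age 10: 0.57 × 24 = 13.680
  age 11: 0.33 × 44 = 14.520
  age 12: 0.20 × 67 = 13.400
Maximum at age 11 (14.520).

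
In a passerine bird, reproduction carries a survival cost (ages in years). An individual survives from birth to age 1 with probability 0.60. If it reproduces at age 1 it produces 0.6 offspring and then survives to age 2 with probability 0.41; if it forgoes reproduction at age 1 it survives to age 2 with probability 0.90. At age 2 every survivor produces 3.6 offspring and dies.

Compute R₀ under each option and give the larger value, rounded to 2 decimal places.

breed at age 1: R₀ = 0.60 × (0.6 + 0.41 × 3.6) = 0.60 × 2.0760 = 1.2456
delay to age 2: R₀ = 0.60 × (0.90 × 3.6) = 0.60 × 3.2400 = 1.9440
Higher: delay to age 2 (1.9440).

1.94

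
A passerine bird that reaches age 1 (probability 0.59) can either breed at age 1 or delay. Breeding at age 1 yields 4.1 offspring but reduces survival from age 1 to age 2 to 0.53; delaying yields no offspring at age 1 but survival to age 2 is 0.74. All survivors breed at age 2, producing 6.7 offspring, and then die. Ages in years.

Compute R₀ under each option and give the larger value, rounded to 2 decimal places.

breed at age 1: R₀ = 0.59 × (4.1 + 0.53 × 6.7) = 0.59 × 7.6510 = 4.5141
delay to age 2: R₀ = 0.59 × (0.74 × 6.7) = 0.59 × 4.9580 = 2.9252
Higher: breed at age 1 (4.5141).

4.51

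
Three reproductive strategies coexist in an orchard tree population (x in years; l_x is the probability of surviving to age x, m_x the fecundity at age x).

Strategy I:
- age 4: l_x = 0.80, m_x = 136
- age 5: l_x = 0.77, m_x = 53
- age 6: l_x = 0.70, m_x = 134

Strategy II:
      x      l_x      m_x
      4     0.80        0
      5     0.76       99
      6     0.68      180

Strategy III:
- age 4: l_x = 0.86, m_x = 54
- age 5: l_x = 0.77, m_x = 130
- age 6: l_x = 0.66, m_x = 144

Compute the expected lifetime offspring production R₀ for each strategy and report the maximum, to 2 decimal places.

Strategy I: R₀ = 0.80×136 + 0.77×53 + 0.70×134 = 243.4100
Strategy II: R₀ = 0.80×0 + 0.76×99 + 0.68×180 = 197.6400
Strategy III: R₀ = 0.86×54 + 0.77×130 + 0.66×144 = 241.5800
Highest R₀: strategy I with 243.4100.

243.41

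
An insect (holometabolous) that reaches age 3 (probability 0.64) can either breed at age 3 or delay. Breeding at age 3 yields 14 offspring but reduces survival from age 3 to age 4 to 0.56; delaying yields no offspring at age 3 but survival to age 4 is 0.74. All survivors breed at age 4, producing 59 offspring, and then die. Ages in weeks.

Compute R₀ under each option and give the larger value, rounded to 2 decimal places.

30.11

breed at age 3: R₀ = 0.64 × (14 + 0.56 × 59) = 0.64 × 47.0400 = 30.1056
delay to age 4: R₀ = 0.64 × (0.74 × 59) = 0.64 × 43.6600 = 27.9424
Higher: breed at age 3 (30.1056).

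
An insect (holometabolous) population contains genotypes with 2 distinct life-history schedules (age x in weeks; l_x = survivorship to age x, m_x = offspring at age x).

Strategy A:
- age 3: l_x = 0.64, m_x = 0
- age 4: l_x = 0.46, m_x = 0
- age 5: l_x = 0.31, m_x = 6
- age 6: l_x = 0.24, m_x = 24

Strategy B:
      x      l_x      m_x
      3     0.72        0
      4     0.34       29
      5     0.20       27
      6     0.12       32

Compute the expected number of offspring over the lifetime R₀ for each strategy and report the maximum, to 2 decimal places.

19.10

Strategy A: R₀ = 0.64×0 + 0.46×0 + 0.31×6 + 0.24×24 = 7.6200
Strategy B: R₀ = 0.72×0 + 0.34×29 + 0.20×27 + 0.12×32 = 19.1000
Highest R₀: strategy B with 19.1000.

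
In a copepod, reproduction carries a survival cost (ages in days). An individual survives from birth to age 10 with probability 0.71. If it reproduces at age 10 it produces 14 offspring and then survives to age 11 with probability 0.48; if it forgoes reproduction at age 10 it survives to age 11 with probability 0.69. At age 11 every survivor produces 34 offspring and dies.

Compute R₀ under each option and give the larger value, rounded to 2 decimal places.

breed at age 10: R₀ = 0.71 × (14 + 0.48 × 34) = 0.71 × 30.3200 = 21.5272
delay to age 11: R₀ = 0.71 × (0.69 × 34) = 0.71 × 23.4600 = 16.6566
Higher: breed at age 10 (21.5272).

21.53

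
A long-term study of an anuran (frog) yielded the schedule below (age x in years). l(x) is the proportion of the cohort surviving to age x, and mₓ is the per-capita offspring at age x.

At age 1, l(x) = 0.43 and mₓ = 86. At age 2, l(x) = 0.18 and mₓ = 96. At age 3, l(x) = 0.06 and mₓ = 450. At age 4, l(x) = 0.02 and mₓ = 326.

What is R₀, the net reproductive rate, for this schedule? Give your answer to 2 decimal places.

R₀ = Σ l(x) mₓ:
  age 1: 0.43 × 86 = 36.9800
  age 2: 0.18 × 96 = 17.2800
  age 3: 0.06 × 450 = 27.0000
  age 4: 0.02 × 326 = 6.5200
R₀ = 36.9800 + 17.2800 + 27.0000 + 6.5200 = 87.7800

87.78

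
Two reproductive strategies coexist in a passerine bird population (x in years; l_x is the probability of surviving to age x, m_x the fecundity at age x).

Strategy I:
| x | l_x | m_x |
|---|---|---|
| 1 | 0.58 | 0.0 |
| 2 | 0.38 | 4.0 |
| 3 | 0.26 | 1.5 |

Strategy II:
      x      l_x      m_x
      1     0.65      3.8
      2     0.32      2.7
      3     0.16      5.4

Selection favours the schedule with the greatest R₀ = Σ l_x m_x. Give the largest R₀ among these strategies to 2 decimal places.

Strategy I: R₀ = 0.58×0.0 + 0.38×4.0 + 0.26×1.5 = 1.9100
Strategy II: R₀ = 0.65×3.8 + 0.32×2.7 + 0.16×5.4 = 4.1980
Highest R₀: strategy II with 4.1980.

4.20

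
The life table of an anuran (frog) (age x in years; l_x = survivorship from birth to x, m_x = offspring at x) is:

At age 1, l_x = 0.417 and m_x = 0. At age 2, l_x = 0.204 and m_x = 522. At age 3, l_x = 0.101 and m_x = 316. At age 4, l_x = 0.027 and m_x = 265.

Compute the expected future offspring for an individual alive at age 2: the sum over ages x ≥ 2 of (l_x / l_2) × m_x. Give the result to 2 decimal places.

713.52

l_2 = 0.204. Conditional survival from age 2 to x is l_x / l_2.
  x=2: (0.204/0.204) × 522 = 522.0000
  x=3: (0.101/0.204) × 316 = 156.4510
  x=4: (0.027/0.204) × 265 = 35.0735
Sum = 522.0000 + 156.4510 + 35.0735 = 713.5245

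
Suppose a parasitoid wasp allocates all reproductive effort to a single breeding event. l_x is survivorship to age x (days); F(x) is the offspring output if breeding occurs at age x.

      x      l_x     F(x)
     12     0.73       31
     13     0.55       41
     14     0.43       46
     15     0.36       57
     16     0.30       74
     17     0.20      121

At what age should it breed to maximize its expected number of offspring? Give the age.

Expected offspring if breeding at age x = l_x × F(x):
  age 12: 0.73 × 31 = 22.630
  age 13: 0.55 × 41 = 22.550
  age 14: 0.43 × 46 = 19.780
  age 15: 0.36 × 57 = 20.520
  age 16: 0.30 × 74 = 22.200
  age 17: 0.20 × 121 = 24.200
Maximum at age 17 (24.200).

17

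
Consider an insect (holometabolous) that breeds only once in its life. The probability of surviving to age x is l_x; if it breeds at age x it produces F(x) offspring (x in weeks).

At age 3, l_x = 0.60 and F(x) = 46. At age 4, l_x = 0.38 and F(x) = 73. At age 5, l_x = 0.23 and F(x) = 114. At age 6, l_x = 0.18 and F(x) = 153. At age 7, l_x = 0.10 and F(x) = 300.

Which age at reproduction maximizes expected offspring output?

Expected offspring if breeding at age x = l_x × F(x):
  age 3: 0.60 × 46 = 27.600
  age 4: 0.38 × 73 = 27.740
  age 5: 0.23 × 114 = 26.220
  age 6: 0.18 × 153 = 27.540
  age 7: 0.10 × 300 = 30.000
Maximum at age 7 (30.000).

7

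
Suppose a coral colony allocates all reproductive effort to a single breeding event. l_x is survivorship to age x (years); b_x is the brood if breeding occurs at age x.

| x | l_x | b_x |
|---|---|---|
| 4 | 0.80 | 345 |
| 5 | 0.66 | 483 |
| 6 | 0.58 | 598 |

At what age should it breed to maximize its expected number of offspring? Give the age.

Expected offspring if breeding at age x = l_x × b_x:
  age 4: 0.80 × 345 = 276.000
  age 5: 0.66 × 483 = 318.780
  age 6: 0.58 × 598 = 346.840
Maximum at age 6 (346.840).

6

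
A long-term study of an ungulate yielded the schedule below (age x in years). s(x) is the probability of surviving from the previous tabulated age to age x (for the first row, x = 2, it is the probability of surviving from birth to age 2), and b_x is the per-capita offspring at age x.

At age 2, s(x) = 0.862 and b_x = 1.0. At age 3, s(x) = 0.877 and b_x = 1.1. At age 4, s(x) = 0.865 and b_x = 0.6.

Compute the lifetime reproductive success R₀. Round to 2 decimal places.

2.09

Survivorship from birth: l_x = s_2·s_3·…·s_x.
  l_2 = 0.86200
  l_3 = 0.75597
  l_4 = 0.65392
R₀ = Σ l_x b_x:
  age 2: 0.86200 × 1.0 = 0.8620
  age 3: 0.75597 × 1.1 = 0.8316
  age 4: 0.65392 × 0.6 = 0.3924
R₀ = 0.8620 + 0.8316 + 0.3924 = 2.0859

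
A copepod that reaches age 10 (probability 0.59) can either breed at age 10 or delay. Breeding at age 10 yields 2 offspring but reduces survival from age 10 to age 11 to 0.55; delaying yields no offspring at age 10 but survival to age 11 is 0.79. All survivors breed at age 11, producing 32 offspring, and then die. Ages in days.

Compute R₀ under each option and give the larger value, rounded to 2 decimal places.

14.92

breed at age 10: R₀ = 0.59 × (2 + 0.55 × 32) = 0.59 × 19.6000 = 11.5640
delay to age 11: R₀ = 0.59 × (0.79 × 32) = 0.59 × 25.2800 = 14.9152
Higher: delay to age 11 (14.9152).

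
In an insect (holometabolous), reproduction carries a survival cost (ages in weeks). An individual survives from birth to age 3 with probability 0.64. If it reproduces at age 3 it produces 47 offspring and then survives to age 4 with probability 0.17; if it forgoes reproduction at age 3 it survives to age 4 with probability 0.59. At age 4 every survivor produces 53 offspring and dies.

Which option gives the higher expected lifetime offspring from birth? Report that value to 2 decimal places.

35.85

breed at age 3: R₀ = 0.64 × (47 + 0.17 × 53) = 0.64 × 56.0100 = 35.8464
delay to age 4: R₀ = 0.64 × (0.59 × 53) = 0.64 × 31.2700 = 20.0128
Higher: breed at age 3 (35.8464).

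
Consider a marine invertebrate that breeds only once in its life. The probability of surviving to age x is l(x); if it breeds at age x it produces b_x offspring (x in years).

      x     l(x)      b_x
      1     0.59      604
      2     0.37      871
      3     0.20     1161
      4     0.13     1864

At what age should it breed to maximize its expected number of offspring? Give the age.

Expected offspring if breeding at age x = l(x) × b_x:
  age 1: 0.59 × 604 = 356.360
  age 2: 0.37 × 871 = 322.270
  age 3: 0.20 × 1161 = 232.200
  age 4: 0.13 × 1864 = 242.320
Maximum at age 1 (356.360).

1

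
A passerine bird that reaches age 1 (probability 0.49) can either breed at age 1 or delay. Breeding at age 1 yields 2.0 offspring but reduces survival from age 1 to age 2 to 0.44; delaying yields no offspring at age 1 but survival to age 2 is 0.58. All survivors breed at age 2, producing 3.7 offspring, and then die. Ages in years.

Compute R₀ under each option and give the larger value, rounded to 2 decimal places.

1.78

breed at age 1: R₀ = 0.49 × (2.0 + 0.44 × 3.7) = 0.49 × 3.6280 = 1.7777
delay to age 2: R₀ = 0.49 × (0.58 × 3.7) = 0.49 × 2.1460 = 1.0515
Higher: breed at age 1 (1.7777).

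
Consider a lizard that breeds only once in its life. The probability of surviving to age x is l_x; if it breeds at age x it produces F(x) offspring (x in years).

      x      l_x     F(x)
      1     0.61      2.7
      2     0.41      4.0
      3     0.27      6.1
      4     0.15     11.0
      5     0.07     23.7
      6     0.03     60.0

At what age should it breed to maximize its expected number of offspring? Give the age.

6

Expected offspring if breeding at age x = l_x × F(x):
  age 1: 0.61 × 2.7 = 1.647
  age 2: 0.41 × 4.0 = 1.640
  age 3: 0.27 × 6.1 = 1.647
  age 4: 0.15 × 11.0 = 1.650
  age 5: 0.07 × 23.7 = 1.659
  age 6: 0.03 × 60.0 = 1.800
Maximum at age 6 (1.800).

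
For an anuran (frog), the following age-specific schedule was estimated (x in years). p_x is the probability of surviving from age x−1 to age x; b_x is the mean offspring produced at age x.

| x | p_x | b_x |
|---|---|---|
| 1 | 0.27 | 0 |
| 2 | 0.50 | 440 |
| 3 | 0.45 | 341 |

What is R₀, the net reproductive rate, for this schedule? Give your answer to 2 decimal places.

Survivorship from birth: l_x = p_1·p_2·…·p_x.
  l_1 = 0.27000
  l_2 = 0.13500
  l_3 = 0.06075
R₀ = Σ l_x b_x:
  age 1: 0.27000 × 0 = 0.0000
  age 2: 0.13500 × 440 = 59.4000
  age 3: 0.06075 × 341 = 20.7157
R₀ = 0.0000 + 59.4000 + 20.7157 = 80.1158

80.12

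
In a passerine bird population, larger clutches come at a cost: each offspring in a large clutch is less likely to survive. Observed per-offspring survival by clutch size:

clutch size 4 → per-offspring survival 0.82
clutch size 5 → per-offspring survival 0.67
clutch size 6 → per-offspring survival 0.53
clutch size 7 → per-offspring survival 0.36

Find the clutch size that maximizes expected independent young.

Expected independent young = c × s(c):
  c=4: 4 × 0.82 = 3.280
  c=5: 5 × 0.67 = 3.350
  c=6: 6 × 0.53 = 3.180
  c=7: 7 × 0.36 = 2.520
Maximum at c = 5 (3.350 independent young).

5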